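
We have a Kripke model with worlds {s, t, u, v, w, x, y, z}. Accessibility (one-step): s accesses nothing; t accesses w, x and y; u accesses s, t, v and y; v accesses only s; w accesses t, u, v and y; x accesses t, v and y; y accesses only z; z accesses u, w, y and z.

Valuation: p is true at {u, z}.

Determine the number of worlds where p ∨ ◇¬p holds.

s: p is F, ◇¬p is F. ✗
t: p is F, ◇¬p is T. ✓
u: p is T, ◇¬p is T. ✓
v: p is F, ◇¬p is T. ✓
w: p is F, ◇¬p is T. ✓
x: p is F, ◇¬p is T. ✓
y: p is F, ◇¬p is F. ✗
z: p is T, ◇¬p is T. ✓
Satisfying worlds: {t, u, v, w, x, z}.

6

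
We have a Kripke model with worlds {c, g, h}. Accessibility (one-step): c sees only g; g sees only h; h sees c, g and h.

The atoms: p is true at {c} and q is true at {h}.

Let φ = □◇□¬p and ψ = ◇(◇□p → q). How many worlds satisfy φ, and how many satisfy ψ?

1 and 3

For □◇□¬p:
c: successors {g}; ◇□¬p there: g:F. ✗
g: successors {h}; ◇□¬p there: h:T. ✓
h: successors {c, g, h}; ◇□¬p there: c:T, g:F, h:T. ✗
— 1 world.
For ◇(◇□p → q):
c: successors {g}; ◇□p → q there: g:T. ✓
g: successors {h}; ◇□p → q there: h:T. ✓
h: successors {c, g, h}; ◇□p → q there: c:T, g:T, h:T. ✓
— 3 worlds.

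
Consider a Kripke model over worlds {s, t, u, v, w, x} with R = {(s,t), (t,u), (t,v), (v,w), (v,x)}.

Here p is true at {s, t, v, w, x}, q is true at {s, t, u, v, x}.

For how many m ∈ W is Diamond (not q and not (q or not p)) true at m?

1

s: successors {t}; not q and not (q or not p) there: t:F. ✗
t: successors {u, v}; not q and not (q or not p) there: u:F, v:F. ✗
u: no successors, so Diamond (not q and not (q or not p)) fails. ✗
v: successors {w, x}; not q and not (q or not p) there: w:T, x:F. ✓
w: no successors, so Diamond (not q and not (q or not p)) fails. ✗
x: no successors, so Diamond (not q and not (q or not p)) fails. ✗
Satisfying worlds: {v}.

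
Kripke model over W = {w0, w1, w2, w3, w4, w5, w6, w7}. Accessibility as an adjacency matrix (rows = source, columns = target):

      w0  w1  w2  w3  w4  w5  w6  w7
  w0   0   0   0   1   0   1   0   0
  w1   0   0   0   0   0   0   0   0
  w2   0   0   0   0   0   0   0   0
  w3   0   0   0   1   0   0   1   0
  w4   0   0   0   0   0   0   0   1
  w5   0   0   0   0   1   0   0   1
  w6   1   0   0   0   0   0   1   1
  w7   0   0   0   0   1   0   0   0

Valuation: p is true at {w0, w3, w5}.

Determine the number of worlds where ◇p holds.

w0: successors {w3, w5}; p there: w3:T, w5:T. ✓
w1: no successors, so ◇p fails. ✗
w2: no successors, so ◇p fails. ✗
w3: successors {w3, w6}; p there: w3:T, w6:F. ✓
w4: successors {w7}; p there: w7:F. ✗
w5: successors {w4, w7}; p there: w4:F, w7:F. ✗
w6: successors {w0, w6, w7}; p there: w0:T, w6:F, w7:F. ✓
w7: successors {w4}; p there: w4:F. ✗
Satisfying worlds: {w0, w3, w6}.

3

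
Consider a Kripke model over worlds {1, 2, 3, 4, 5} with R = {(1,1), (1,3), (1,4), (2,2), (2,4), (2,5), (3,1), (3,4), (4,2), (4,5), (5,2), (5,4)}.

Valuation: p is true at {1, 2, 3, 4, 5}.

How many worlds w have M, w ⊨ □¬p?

1: successors {1, 3, 4}; ¬p there: 1:F, 3:F, 4:F. ✗
2: successors {2, 4, 5}; ¬p there: 2:F, 4:F, 5:F. ✗
3: successors {1, 4}; ¬p there: 1:F, 4:F. ✗
4: successors {2, 5}; ¬p there: 2:F, 5:F. ✗
5: successors {2, 4}; ¬p there: 2:F, 4:F. ✗
Satisfying worlds: ∅.

0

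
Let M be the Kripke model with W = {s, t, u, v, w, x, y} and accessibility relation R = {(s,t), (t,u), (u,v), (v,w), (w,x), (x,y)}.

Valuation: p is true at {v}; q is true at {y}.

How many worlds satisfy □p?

s: successors {t}; p there: t:F. ✗
t: successors {u}; p there: u:F. ✗
u: successors {v}; p there: v:T. ✓
v: successors {w}; p there: w:F. ✗
w: successors {x}; p there: x:F. ✗
x: successors {y}; p there: y:F. ✗
y: no successors, so □p holds vacuously. ✓
Satisfying worlds: {u, y}.

2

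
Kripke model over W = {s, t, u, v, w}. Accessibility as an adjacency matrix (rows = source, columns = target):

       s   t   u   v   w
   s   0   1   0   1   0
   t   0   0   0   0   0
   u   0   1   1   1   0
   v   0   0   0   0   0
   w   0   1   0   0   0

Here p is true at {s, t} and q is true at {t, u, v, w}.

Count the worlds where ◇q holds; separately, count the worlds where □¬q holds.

For ◇q:
s: successors {t, v}; q there: t:T, v:T. ✓
t: no successors, so ◇q fails. ✗
u: successors {t, u, v}; q there: t:T, u:T, v:T. ✓
v: no successors, so ◇q fails. ✗
w: successors {t}; q there: t:T. ✓
— 3 worlds.
For □¬q:
s: successors {t, v}; ¬q there: t:F, v:F. ✗
t: no successors, so □¬q holds vacuously. ✓
u: successors {t, u, v}; ¬q there: t:F, u:F, v:F. ✗
v: no successors, so □¬q holds vacuously. ✓
w: successors {t}; ¬q there: t:F. ✗
— 2 worlds.

3 and 2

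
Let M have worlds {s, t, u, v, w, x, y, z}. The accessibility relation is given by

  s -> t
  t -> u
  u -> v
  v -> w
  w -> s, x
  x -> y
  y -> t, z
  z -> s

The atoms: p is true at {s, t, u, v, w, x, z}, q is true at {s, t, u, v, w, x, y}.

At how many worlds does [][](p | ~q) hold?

7

s: successors {t}; [](p | ~q) there: t:T. ✓
t: successors {u}; [](p | ~q) there: u:T. ✓
u: successors {v}; [](p | ~q) there: v:T. ✓
v: successors {w}; [](p | ~q) there: w:T. ✓
w: successors {s, x}; [](p | ~q) there: s:T, x:F. ✗
x: successors {y}; [](p | ~q) there: y:T. ✓
y: successors {t, z}; [](p | ~q) there: t:T, z:T. ✓
z: successors {s}; [](p | ~q) there: s:T. ✓
Satisfying worlds: {s, t, u, v, x, y, z}.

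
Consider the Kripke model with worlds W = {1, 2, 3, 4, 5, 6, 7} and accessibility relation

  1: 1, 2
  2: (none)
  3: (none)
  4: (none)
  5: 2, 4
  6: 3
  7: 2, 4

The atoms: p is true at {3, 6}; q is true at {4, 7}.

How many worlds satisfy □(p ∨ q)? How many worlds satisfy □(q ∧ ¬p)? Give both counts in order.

4 and 3

For □(p ∨ q):
1: successors {1, 2}; p ∨ q there: 1:F, 2:F. ✗
2: no successors, so □(p ∨ q) holds vacuously. ✓
3: no successors, so □(p ∨ q) holds vacuously. ✓
4: no successors, so □(p ∨ q) holds vacuously. ✓
5: successors {2, 4}; p ∨ q there: 2:F, 4:T. ✗
6: successors {3}; p ∨ q there: 3:T. ✓
7: successors {2, 4}; p ∨ q there: 2:F, 4:T. ✗
— 4 worlds.
For □(q ∧ ¬p):
1: successors {1, 2}; q ∧ ¬p there: 1:F, 2:F. ✗
2: no successors, so □(q ∧ ¬p) holds vacuously. ✓
3: no successors, so □(q ∧ ¬p) holds vacuously. ✓
4: no successors, so □(q ∧ ¬p) holds vacuously. ✓
5: successors {2, 4}; q ∧ ¬p there: 2:F, 4:T. ✗
6: successors {3}; q ∧ ¬p there: 3:F. ✗
7: successors {2, 4}; q ∧ ¬p there: 2:F, 4:T. ✗
— 3 worlds.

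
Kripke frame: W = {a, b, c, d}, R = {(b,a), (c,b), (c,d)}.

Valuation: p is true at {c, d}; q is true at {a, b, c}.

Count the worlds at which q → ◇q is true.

3

a: q is T, ◇q is F. ✗
b: q is T, ◇q is T. ✓
c: q is T, ◇q is T. ✓
d: q is F, ◇q is F. ✓
Satisfying worlds: {b, c, d}.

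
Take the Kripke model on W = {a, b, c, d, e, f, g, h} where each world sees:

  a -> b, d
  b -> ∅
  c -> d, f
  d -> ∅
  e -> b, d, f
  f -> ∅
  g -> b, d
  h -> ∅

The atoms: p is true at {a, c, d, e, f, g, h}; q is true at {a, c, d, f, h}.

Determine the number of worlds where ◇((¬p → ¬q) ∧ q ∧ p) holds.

a: successors {b, d}; (¬p → ¬q) ∧ q ∧ p there: b:F, d:T. ✓
b: no successors, so ◇((¬p → ¬q) ∧ q ∧ p) fails. ✗
c: successors {d, f}; (¬p → ¬q) ∧ q ∧ p there: d:T, f:T. ✓
d: no successors, so ◇((¬p → ¬q) ∧ q ∧ p) fails. ✗
e: successors {b, d, f}; (¬p → ¬q) ∧ q ∧ p there: b:F, d:T, f:T. ✓
f: no successors, so ◇((¬p → ¬q) ∧ q ∧ p) fails. ✗
g: successors {b, d}; (¬p → ¬q) ∧ q ∧ p there: b:F, d:T. ✓
h: no successors, so ◇((¬p → ¬q) ∧ q ∧ p) fails. ✗
Satisfying worlds: {a, c, e, g}.

4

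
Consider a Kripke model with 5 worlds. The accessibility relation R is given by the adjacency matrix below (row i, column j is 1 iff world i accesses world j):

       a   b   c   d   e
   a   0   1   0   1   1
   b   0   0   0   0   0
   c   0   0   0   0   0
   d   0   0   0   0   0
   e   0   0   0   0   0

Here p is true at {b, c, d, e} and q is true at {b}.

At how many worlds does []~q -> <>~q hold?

1

a: []~q is F, <>~q is T. ✓
b: []~q is T, <>~q is F. ✗
c: []~q is T, <>~q is F. ✗
d: []~q is T, <>~q is F. ✗
e: []~q is T, <>~q is F. ✗
Satisfying worlds: {a}.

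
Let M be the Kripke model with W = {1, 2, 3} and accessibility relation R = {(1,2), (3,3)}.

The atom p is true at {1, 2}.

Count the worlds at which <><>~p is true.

1: successors {2}; <>~p there: 2:F. ✗
2: no successors, so <><>~p fails. ✗
3: successors {3}; <>~p there: 3:T. ✓
Satisfying worlds: {3}.

1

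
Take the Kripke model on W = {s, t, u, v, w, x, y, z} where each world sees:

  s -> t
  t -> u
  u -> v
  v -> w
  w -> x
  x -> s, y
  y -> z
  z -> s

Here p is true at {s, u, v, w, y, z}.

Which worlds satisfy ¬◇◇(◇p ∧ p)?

{u, v, y, z}

s: ◇◇(◇p ∧ p) is T. ✗
t: ◇◇(◇p ∧ p) is T. ✗
u: ◇◇(◇p ∧ p) is F. ✓
v: ◇◇(◇p ∧ p) is F. ✓
w: ◇◇(◇p ∧ p) is T. ✗
x: ◇◇(◇p ∧ p) is T. ✗
y: ◇◇(◇p ∧ p) is F. ✓
z: ◇◇(◇p ∧ p) is F. ✓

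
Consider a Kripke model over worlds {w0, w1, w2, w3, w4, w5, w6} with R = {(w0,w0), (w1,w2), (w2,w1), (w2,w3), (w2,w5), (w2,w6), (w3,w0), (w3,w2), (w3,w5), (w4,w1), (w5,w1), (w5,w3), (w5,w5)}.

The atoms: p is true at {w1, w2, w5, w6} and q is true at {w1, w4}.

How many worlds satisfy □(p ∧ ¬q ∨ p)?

w0: successors {w0}; p ∧ ¬q ∨ p there: w0:F. ✗
w1: successors {w2}; p ∧ ¬q ∨ p there: w2:T. ✓
w2: successors {w1, w3, w5, w6}; p ∧ ¬q ∨ p there: w1:T, w3:F, w5:T, w6:T. ✗
w3: successors {w0, w2, w5}; p ∧ ¬q ∨ p there: w0:F, w2:T, w5:T. ✗
w4: successors {w1}; p ∧ ¬q ∨ p there: w1:T. ✓
w5: successors {w1, w3, w5}; p ∧ ¬q ∨ p there: w1:T, w3:F, w5:T. ✗
w6: no successors, so □(p ∧ ¬q ∨ p) holds vacuously. ✓
Satisfying worlds: {w1, w4, w6}.

3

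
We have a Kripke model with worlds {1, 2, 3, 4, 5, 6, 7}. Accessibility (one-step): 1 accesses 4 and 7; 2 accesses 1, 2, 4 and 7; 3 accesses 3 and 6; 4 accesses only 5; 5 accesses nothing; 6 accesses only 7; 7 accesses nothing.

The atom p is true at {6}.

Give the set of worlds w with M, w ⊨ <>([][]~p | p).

1: successors {4, 7}; [][]~p | p there: 4:T, 7:T. ✓
2: successors {1, 2, 4, 7}; [][]~p | p there: 1:T, 2:T, 4:T, 7:T. ✓
3: successors {3, 6}; [][]~p | p there: 3:F, 6:T. ✓
4: successors {5}; [][]~p | p there: 5:T. ✓
5: no successors, so <>([][]~p | p) fails. ✗
6: successors {7}; [][]~p | p there: 7:T. ✓
7: no successors, so <>([][]~p | p) fails. ✗

{1, 2, 3, 4, 6}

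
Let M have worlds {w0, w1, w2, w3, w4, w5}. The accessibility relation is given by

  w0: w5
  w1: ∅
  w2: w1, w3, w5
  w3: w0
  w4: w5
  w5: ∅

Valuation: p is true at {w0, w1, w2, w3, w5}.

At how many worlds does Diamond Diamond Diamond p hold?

w0: successors {w5}; Diamond Diamond p there: w5:F. ✗
w1: no successors, so Diamond Diamond Diamond p fails. ✗
w2: successors {w1, w3, w5}; Diamond Diamond p there: w1:F, w3:T, w5:F. ✓
w3: successors {w0}; Diamond Diamond p there: w0:F. ✗
w4: successors {w5}; Diamond Diamond p there: w5:F. ✗
w5: no successors, so Diamond Diamond Diamond p fails. ✗
Satisfying worlds: {w2}.

1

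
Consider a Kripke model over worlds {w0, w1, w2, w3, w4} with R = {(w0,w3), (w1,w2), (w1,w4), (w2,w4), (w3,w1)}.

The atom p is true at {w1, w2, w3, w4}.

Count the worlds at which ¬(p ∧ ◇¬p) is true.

w0: p ∧ ◇¬p is F. ✓
w1: p ∧ ◇¬p is F. ✓
w2: p ∧ ◇¬p is F. ✓
w3: p ∧ ◇¬p is F. ✓
w4: p ∧ ◇¬p is F. ✓
Satisfying worlds: {w0, w1, w2, w3, w4}.

5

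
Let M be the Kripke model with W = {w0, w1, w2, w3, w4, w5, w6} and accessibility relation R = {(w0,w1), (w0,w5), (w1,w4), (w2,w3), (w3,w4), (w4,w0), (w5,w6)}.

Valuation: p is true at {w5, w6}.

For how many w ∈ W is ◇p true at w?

2

w0: successors {w1, w5}; p there: w1:F, w5:T. ✓
w1: successors {w4}; p there: w4:F. ✗
w2: successors {w3}; p there: w3:F. ✗
w3: successors {w4}; p there: w4:F. ✗
w4: successors {w0}; p there: w0:F. ✗
w5: successors {w6}; p there: w6:T. ✓
w6: no successors, so ◇p fails. ✗
Satisfying worlds: {w0, w5}.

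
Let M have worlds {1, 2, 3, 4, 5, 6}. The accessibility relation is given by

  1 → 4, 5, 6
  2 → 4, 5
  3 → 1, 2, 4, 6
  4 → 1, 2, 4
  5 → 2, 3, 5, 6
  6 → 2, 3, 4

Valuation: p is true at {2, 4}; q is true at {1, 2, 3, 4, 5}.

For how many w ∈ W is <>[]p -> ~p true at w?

1: <>[]p is F, ~p is T. ✓
2: <>[]p is F, ~p is F. ✓
3: <>[]p is F, ~p is T. ✓
4: <>[]p is F, ~p is F. ✓
5: <>[]p is F, ~p is T. ✓
6: <>[]p is F, ~p is T. ✓
Satisfying worlds: {1, 2, 3, 4, 5, 6}.

6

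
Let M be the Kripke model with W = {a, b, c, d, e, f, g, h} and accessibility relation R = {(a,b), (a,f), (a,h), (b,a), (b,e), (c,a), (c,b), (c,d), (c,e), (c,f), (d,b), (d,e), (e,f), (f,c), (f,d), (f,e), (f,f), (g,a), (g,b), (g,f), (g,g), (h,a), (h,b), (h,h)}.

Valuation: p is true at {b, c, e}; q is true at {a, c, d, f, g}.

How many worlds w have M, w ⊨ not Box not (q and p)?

a: Box not (q and p) is T. ✗
b: Box not (q and p) is T. ✗
c: Box not (q and p) is T. ✗
d: Box not (q and p) is T. ✗
e: Box not (q and p) is T. ✗
f: Box not (q and p) is F. ✓
g: Box not (q and p) is T. ✗
h: Box not (q and p) is T. ✗
Satisfying worlds: {f}.

1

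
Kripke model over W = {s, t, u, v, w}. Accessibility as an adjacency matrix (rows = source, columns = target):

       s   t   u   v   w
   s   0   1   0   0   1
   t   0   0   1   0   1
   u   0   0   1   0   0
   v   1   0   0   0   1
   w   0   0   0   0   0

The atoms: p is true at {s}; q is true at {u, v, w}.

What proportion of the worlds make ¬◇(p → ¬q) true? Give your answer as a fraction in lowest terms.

s: ◇(p → ¬q) is T. ✗
t: ◇(p → ¬q) is T. ✗
u: ◇(p → ¬q) is T. ✗
v: ◇(p → ¬q) is T. ✗
w: ◇(p → ¬q) is F. ✓
That's 1 of 5 worlds, so 1/5.

1/5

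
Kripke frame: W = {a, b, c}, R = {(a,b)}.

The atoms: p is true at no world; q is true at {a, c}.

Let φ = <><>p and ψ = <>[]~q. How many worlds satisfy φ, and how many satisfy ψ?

For <><>p:
a: successors {b}; <>p there: b:F. ✗
b: no successors, so <><>p fails. ✗
c: no successors, so <><>p fails. ✗
— 0 worlds.
For <>[]~q:
a: successors {b}; []~q there: b:T. ✓
b: no successors, so <>[]~q fails. ✗
c: no successors, so <>[]~q fails. ✗
— 1 world.

0 and 1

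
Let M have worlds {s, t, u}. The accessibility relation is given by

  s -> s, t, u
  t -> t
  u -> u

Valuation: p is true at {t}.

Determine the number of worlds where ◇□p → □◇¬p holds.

s: ◇□p is T, □◇¬p is F. ✗
t: ◇□p is T, □◇¬p is F. ✗
u: ◇□p is F, □◇¬p is T. ✓
Satisfying worlds: {u}.

1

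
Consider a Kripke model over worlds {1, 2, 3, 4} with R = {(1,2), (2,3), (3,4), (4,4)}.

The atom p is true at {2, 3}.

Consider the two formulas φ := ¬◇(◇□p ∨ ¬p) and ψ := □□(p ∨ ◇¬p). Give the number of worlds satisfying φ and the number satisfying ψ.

For ¬◇(◇□p ∨ ¬p):
1: ◇(◇□p ∨ ¬p) is F. ✓
2: ◇(◇□p ∨ ¬p) is F. ✓
3: ◇(◇□p ∨ ¬p) is T. ✗
4: ◇(◇□p ∨ ¬p) is T. ✗
— 2 worlds.
For □□(p ∨ ◇¬p):
1: successors {2}; □(p ∨ ◇¬p) there: 2:T. ✓
2: successors {3}; □(p ∨ ◇¬p) there: 3:T. ✓
3: successors {4}; □(p ∨ ◇¬p) there: 4:T. ✓
4: successors {4}; □(p ∨ ◇¬p) there: 4:T. ✓
— 4 worlds.

2 and 4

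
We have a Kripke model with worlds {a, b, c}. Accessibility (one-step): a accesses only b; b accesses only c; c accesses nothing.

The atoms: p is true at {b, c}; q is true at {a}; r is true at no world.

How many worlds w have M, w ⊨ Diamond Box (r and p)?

1

a: successors {b}; Box (r and p) there: b:F. ✗
b: successors {c}; Box (r and p) there: c:T. ✓
c: no successors, so Diamond Box (r and p) fails. ✗
Satisfying worlds: {b}.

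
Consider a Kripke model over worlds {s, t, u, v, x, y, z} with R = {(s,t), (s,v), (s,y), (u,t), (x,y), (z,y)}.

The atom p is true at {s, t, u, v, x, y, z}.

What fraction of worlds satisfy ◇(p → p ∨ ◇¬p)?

4/7

s: successors {t, v, y}; p → p ∨ ◇¬p there: t:T, v:T, y:T. ✓
t: no successors, so ◇(p → p ∨ ◇¬p) fails. ✗
u: successors {t}; p → p ∨ ◇¬p there: t:T. ✓
v: no successors, so ◇(p → p ∨ ◇¬p) fails. ✗
x: successors {y}; p → p ∨ ◇¬p there: y:T. ✓
y: no successors, so ◇(p → p ∨ ◇¬p) fails. ✗
z: successors {y}; p → p ∨ ◇¬p there: y:T. ✓
That's 4 of 7 worlds, so 4/7.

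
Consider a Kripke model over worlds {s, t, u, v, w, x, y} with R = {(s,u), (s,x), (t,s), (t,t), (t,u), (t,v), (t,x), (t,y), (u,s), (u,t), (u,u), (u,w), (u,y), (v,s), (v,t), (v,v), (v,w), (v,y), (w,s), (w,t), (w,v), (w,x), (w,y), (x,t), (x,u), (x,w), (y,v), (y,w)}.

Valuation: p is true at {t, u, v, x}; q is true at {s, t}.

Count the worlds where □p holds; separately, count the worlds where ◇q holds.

1 and 5

For □p:
s: successors {u, x}; p there: u:T, x:T. ✓
t: successors {s, t, u, v, x, y}; p there: s:F, t:T, u:T, v:T, x:T, y:F. ✗
u: successors {s, t, u, w, y}; p there: s:F, t:T, u:T, w:F, y:F. ✗
v: successors {s, t, v, w, y}; p there: s:F, t:T, v:T, w:F, y:F. ✗
w: successors {s, t, v, x, y}; p there: s:F, t:T, v:T, x:T, y:F. ✗
x: successors {t, u, w}; p there: t:T, u:T, w:F. ✗
y: successors {v, w}; p there: v:T, w:F. ✗
— 1 world.
For ◇q:
s: successors {u, x}; q there: u:F, x:F. ✗
t: successors {s, t, u, v, x, y}; q there: s:T, t:T, u:F, v:F, x:F, y:F. ✓
u: successors {s, t, u, w, y}; q there: s:T, t:T, u:F, w:F, y:F. ✓
v: successors {s, t, v, w, y}; q there: s:T, t:T, v:F, w:F, y:F. ✓
w: successors {s, t, v, x, y}; q there: s:T, t:T, v:F, x:F, y:F. ✓
x: successors {t, u, w}; q there: t:T, u:F, w:F. ✓
y: successors {v, w}; q there: v:F, w:F. ✗
— 5 worlds.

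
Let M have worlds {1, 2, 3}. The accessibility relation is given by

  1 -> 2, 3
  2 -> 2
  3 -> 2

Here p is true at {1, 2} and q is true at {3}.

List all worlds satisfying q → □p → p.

1: q is F, □p → p is T. ✓
2: q is F, □p → p is T. ✓
3: q is T, □p → p is F. ✗

{1, 2}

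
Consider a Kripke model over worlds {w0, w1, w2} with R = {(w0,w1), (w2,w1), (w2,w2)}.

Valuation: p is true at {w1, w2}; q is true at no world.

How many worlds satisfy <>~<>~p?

2

w0: successors {w1}; ~<>~p there: w1:T. ✓
w1: no successors, so <>~<>~p fails. ✗
w2: successors {w1, w2}; ~<>~p there: w1:T, w2:T. ✓
Satisfying worlds: {w0, w2}.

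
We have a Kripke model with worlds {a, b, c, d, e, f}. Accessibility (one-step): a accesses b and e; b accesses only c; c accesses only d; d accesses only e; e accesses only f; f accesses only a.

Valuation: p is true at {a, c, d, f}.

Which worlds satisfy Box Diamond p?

{a, b, d, e}

a: successors {b, e}; Diamond p there: b:T, e:T. ✓
b: successors {c}; Diamond p there: c:T. ✓
c: successors {d}; Diamond p there: d:F. ✗
d: successors {e}; Diamond p there: e:T. ✓
e: successors {f}; Diamond p there: f:T. ✓
f: successors {a}; Diamond p there: a:F. ✗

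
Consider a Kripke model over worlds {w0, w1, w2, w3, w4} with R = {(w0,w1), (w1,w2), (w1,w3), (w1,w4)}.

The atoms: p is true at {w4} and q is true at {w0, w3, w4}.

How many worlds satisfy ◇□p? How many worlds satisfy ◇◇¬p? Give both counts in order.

1 and 1

For ◇□p:
w0: successors {w1}; □p there: w1:F. ✗
w1: successors {w2, w3, w4}; □p there: w2:T, w3:T, w4:T. ✓
w2: no successors, so ◇□p fails. ✗
w3: no successors, so ◇□p fails. ✗
w4: no successors, so ◇□p fails. ✗
— 1 world.
For ◇◇¬p:
w0: successors {w1}; ◇¬p there: w1:T. ✓
w1: successors {w2, w3, w4}; ◇¬p there: w2:F, w3:F, w4:F. ✗
w2: no successors, so ◇◇¬p fails. ✗
w3: no successors, so ◇◇¬p fails. ✗
w4: no successors, so ◇◇¬p fails. ✗
— 1 world.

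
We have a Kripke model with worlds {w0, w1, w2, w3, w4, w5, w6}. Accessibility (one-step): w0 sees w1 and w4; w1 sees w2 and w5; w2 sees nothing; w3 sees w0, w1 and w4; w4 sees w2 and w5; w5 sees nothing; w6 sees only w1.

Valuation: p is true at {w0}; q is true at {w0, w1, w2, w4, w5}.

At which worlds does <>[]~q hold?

w0: successors {w1, w4}; []~q there: w1:F, w4:F. ✗
w1: successors {w2, w5}; []~q there: w2:T, w5:T. ✓
w2: no successors, so <>[]~q fails. ✗
w3: successors {w0, w1, w4}; []~q there: w0:F, w1:F, w4:F. ✗
w4: successors {w2, w5}; []~q there: w2:T, w5:T. ✓
w5: no successors, so <>[]~q fails. ✗
w6: successors {w1}; []~q there: w1:F. ✗

{w1, w4}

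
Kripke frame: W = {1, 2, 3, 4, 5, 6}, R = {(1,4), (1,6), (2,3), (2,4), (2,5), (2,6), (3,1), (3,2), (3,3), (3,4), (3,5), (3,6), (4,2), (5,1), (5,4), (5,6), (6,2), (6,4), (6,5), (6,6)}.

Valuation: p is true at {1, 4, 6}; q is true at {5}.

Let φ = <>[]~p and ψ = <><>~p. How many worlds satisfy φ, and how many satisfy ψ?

For <>[]~p:
1: successors {4, 6}; []~p there: 4:T, 6:F. ✓
2: successors {3, 4, 5, 6}; []~p there: 3:F, 4:T, 5:F, 6:F. ✓
3: successors {1, 2, 3, 4, 5, 6}; []~p there: 1:F, 2:F, 3:F, 4:T, 5:F, 6:F. ✓
4: successors {2}; []~p there: 2:F. ✗
5: successors {1, 4, 6}; []~p there: 1:F, 4:T, 6:F. ✓
6: successors {2, 4, 5, 6}; []~p there: 2:F, 4:T, 5:F, 6:F. ✓
— 5 worlds.
For <><>~p:
1: successors {4, 6}; <>~p there: 4:T, 6:T. ✓
2: successors {3, 4, 5, 6}; <>~p there: 3:T, 4:T, 5:F, 6:T. ✓
3: successors {1, 2, 3, 4, 5, 6}; <>~p there: 1:F, 2:T, 3:T, 4:T, 5:F, 6:T. ✓
4: successors {2}; <>~p there: 2:T. ✓
5: successors {1, 4, 6}; <>~p there: 1:F, 4:T, 6:T. ✓
6: successors {2, 4, 5, 6}; <>~p there: 2:T, 4:T, 5:F, 6:T. ✓
— 6 worlds.

5 and 6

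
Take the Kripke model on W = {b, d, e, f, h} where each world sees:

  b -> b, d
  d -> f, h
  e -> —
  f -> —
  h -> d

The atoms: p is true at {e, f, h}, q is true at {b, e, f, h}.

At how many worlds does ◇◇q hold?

2

b: successors {b, d}; ◇q there: b:T, d:T. ✓
d: successors {f, h}; ◇q there: f:F, h:F. ✗
e: no successors, so ◇◇q fails. ✗
f: no successors, so ◇◇q fails. ✗
h: successors {d}; ◇q there: d:T. ✓
Satisfying worlds: {b, h}.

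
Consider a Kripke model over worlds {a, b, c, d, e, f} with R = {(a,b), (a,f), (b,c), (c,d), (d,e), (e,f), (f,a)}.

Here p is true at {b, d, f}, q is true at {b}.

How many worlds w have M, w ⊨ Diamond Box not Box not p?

a: successors {b, f}; Box not Box not p there: b:T, f:T. ✓
b: successors {c}; Box not Box not p there: c:F. ✗
c: successors {d}; Box not Box not p there: d:T. ✓
d: successors {e}; Box not Box not p there: e:F. ✗
e: successors {f}; Box not Box not p there: f:T. ✓
f: successors {a}; Box not Box not p there: a:F. ✗
Satisfying worlds: {a, c, e}.

3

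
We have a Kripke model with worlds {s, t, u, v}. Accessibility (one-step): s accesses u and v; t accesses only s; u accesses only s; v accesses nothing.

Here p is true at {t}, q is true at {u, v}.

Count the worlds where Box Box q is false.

s: successors {u, v}; Box q there: u:F, v:T. ✗
t: successors {s}; Box q there: s:T. ✓
u: successors {s}; Box q there: s:T. ✓
v: no successors, so Box Box q holds vacuously. ✓
Satisfying worlds: {t, u, v}.
So Box Box q fails at the other 1 world.

1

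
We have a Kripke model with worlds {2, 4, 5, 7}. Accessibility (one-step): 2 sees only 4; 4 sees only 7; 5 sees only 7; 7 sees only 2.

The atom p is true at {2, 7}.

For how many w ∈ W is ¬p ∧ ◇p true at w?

2

2: ¬p is F, ◇p is F. ✗
4: ¬p is T, ◇p is T. ✓
5: ¬p is T, ◇p is T. ✓
7: ¬p is F, ◇p is T. ✗
Satisfying worlds: {4, 5}.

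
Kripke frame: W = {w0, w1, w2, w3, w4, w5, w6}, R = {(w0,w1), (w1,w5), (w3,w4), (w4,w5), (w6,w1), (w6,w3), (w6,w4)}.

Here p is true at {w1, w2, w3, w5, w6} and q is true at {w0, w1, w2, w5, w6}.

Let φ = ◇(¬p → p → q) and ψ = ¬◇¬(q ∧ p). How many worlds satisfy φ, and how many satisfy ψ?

5 and 5

For ◇(¬p → p → q):
w0: successors {w1}; ¬p → p → q there: w1:T. ✓
w1: successors {w5}; ¬p → p → q there: w5:T. ✓
w2: no successors, so ◇(¬p → p → q) fails. ✗
w3: successors {w4}; ¬p → p → q there: w4:T. ✓
w4: successors {w5}; ¬p → p → q there: w5:T. ✓
w5: no successors, so ◇(¬p → p → q) fails. ✗
w6: successors {w1, w3, w4}; ¬p → p → q there: w1:T, w3:T, w4:T. ✓
— 5 worlds.
For ¬◇¬(q ∧ p):
w0: ◇¬(q ∧ p) is F. ✓
w1: ◇¬(q ∧ p) is F. ✓
w2: ◇¬(q ∧ p) is F. ✓
w3: ◇¬(q ∧ p) is T. ✗
w4: ◇¬(q ∧ p) is F. ✓
w5: ◇¬(q ∧ p) is F. ✓
w6: ◇¬(q ∧ p) is T. ✗
— 5 worlds.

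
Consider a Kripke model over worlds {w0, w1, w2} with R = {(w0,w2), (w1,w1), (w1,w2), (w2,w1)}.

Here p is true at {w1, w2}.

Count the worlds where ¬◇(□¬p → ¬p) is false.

3

w0: ◇(□¬p → ¬p) is T. ✗
w1: ◇(□¬p → ¬p) is T. ✗
w2: ◇(□¬p → ¬p) is T. ✗
Satisfying worlds: ∅.
So ¬◇(□¬p → ¬p) fails at the other 3 worlds.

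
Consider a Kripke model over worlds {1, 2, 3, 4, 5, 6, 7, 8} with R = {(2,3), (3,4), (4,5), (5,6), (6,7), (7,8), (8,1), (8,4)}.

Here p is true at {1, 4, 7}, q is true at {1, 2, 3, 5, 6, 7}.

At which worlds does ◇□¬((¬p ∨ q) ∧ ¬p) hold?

1: no successors, so ◇□¬((¬p ∨ q) ∧ ¬p) fails. ✗
2: successors {3}; □¬((¬p ∨ q) ∧ ¬p) there: 3:T. ✓
3: successors {4}; □¬((¬p ∨ q) ∧ ¬p) there: 4:F. ✗
4: successors {5}; □¬((¬p ∨ q) ∧ ¬p) there: 5:F. ✗
5: successors {6}; □¬((¬p ∨ q) ∧ ¬p) there: 6:T. ✓
6: successors {7}; □¬((¬p ∨ q) ∧ ¬p) there: 7:F. ✗
7: successors {8}; □¬((¬p ∨ q) ∧ ¬p) there: 8:T. ✓
8: successors {1, 4}; □¬((¬p ∨ q) ∧ ¬p) there: 1:T, 4:F. ✓

{2, 5, 7, 8}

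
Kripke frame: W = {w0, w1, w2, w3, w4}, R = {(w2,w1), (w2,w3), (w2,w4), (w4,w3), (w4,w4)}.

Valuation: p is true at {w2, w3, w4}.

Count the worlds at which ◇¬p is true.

w0: no successors, so ◇¬p fails. ✗
w1: no successors, so ◇¬p fails. ✗
w2: successors {w1, w3, w4}; ¬p there: w1:T, w3:F, w4:F. ✓
w3: no successors, so ◇¬p fails. ✗
w4: successors {w3, w4}; ¬p there: w3:F, w4:F. ✗
Satisfying worlds: {w2}.

1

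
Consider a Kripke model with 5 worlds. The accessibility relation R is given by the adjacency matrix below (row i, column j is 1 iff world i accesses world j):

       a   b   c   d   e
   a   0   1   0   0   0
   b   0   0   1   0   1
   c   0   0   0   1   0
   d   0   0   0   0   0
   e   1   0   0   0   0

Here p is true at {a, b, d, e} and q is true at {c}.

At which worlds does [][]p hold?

a: successors {b}; []p there: b:F. ✗
b: successors {c, e}; []p there: c:T, e:T. ✓
c: successors {d}; []p there: d:T. ✓
d: no successors, so [][]p holds vacuously. ✓
e: successors {a}; []p there: a:T. ✓

{b, c, d, e}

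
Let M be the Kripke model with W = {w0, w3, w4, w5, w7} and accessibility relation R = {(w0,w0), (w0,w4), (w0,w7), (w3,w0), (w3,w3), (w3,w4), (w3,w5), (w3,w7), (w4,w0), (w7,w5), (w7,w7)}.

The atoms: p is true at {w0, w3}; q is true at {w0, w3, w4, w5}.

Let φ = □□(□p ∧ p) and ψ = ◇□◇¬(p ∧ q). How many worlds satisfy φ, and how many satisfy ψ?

For □□(□p ∧ p):
w0: successors {w0, w4, w7}; □(□p ∧ p) there: w0:F, w4:F, w7:F. ✗
w3: successors {w0, w3, w4, w5, w7}; □(□p ∧ p) there: w0:F, w3:F, w4:F, w5:T, w7:F. ✗
w4: successors {w0}; □(□p ∧ p) there: w0:F. ✗
w5: no successors, so □□(□p ∧ p) holds vacuously. ✓
w7: successors {w5, w7}; □(□p ∧ p) there: w5:T, w7:F. ✗
— 1 world.
For ◇□◇¬(p ∧ q):
w0: successors {w0, w4, w7}; □◇¬(p ∧ q) there: w0:F, w4:T, w7:F. ✓
w3: successors {w0, w3, w4, w5, w7}; □◇¬(p ∧ q) there: w0:F, w3:F, w4:T, w5:T, w7:F. ✓
w4: successors {w0}; □◇¬(p ∧ q) there: w0:F. ✗
w5: no successors, so ◇□◇¬(p ∧ q) fails. ✗
w7: successors {w5, w7}; □◇¬(p ∧ q) there: w5:T, w7:F. ✓
— 3 worlds.

1 and 3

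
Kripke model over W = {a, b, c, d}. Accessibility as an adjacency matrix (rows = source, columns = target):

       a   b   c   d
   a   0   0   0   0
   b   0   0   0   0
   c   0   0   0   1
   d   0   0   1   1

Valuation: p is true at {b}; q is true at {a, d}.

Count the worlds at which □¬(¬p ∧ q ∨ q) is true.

a: no successors, so □¬(¬p ∧ q ∨ q) holds vacuously. ✓
b: no successors, so □¬(¬p ∧ q ∨ q) holds vacuously. ✓
c: successors {d}; ¬(¬p ∧ q ∨ q) there: d:F. ✗
d: successors {c, d}; ¬(¬p ∧ q ∨ q) there: c:T, d:F. ✗
Satisfying worlds: {a, b}.

2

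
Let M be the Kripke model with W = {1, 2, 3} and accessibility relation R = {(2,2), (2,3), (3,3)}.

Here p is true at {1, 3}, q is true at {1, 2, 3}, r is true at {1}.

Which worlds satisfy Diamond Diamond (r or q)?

{2, 3}

1: no successors, so Diamond Diamond (r or q) fails. ✗
2: successors {2, 3}; Diamond (r or q) there: 2:T, 3:T. ✓
3: successors {3}; Diamond (r or q) there: 3:T. ✓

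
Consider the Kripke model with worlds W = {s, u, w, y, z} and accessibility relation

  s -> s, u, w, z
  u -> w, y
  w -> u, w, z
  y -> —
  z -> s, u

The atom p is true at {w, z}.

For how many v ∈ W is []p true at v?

s: successors {s, u, w, z}; p there: s:F, u:F, w:T, z:T. ✗
u: successors {w, y}; p there: w:T, y:F. ✗
w: successors {u, w, z}; p there: u:F, w:T, z:T. ✗
y: no successors, so []p holds vacuously. ✓
z: successors {s, u}; p there: s:F, u:F. ✗
Satisfying worlds: {y}.

1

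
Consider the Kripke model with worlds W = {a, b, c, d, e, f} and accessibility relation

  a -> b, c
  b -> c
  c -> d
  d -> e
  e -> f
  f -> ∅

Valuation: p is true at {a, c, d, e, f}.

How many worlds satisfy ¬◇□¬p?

a: ◇□¬p is F. ✓
b: ◇□¬p is F. ✓
c: ◇□¬p is F. ✓
d: ◇□¬p is F. ✓
e: ◇□¬p is T. ✗
f: ◇□¬p is F. ✓
Satisfying worlds: {a, b, c, d, f}.

5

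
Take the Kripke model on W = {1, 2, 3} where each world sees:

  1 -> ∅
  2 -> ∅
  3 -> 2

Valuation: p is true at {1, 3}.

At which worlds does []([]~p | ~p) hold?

{1, 2, 3}

1: no successors, so []([]~p | ~p) holds vacuously. ✓
2: no successors, so []([]~p | ~p) holds vacuously. ✓
3: successors {2}; []~p | ~p there: 2:T. ✓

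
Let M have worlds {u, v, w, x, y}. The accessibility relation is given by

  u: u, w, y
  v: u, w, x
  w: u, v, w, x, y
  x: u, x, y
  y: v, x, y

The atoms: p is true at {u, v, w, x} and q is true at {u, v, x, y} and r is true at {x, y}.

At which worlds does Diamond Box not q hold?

∅

u: successors {u, w, y}; Box not q there: u:F, w:F, y:F. ✗
v: successors {u, w, x}; Box not q there: u:F, w:F, x:F. ✗
w: successors {u, v, w, x, y}; Box not q there: u:F, v:F, w:F, x:F, y:F. ✗
x: successors {u, x, y}; Box not q there: u:F, x:F, y:F. ✗
y: successors {v, x, y}; Box not q there: v:F, x:F, y:F. ✗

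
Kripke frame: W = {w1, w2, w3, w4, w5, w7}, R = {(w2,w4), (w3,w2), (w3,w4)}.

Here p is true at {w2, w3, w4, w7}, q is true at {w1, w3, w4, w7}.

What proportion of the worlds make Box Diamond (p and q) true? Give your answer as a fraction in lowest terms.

2/3

w1: no successors, so Box Diamond (p and q) holds vacuously. ✓
w2: successors {w4}; Diamond (p and q) there: w4:F. ✗
w3: successors {w2, w4}; Diamond (p and q) there: w2:T, w4:F. ✗
w4: no successors, so Box Diamond (p and q) holds vacuously. ✓
w5: no successors, so Box Diamond (p and q) holds vacuously. ✓
w7: no successors, so Box Diamond (p and q) holds vacuously. ✓
That's 4 of 6 worlds, so 4/6 = 2/3.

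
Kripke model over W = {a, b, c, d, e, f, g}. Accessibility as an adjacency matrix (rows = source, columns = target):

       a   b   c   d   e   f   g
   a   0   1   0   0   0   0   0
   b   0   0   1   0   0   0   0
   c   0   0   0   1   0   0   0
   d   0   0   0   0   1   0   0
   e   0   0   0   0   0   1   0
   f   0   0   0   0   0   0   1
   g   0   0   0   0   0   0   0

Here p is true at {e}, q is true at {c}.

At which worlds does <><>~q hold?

a: successors {b}; <>~q there: b:F. ✗
b: successors {c}; <>~q there: c:T. ✓
c: successors {d}; <>~q there: d:T. ✓
d: successors {e}; <>~q there: e:T. ✓
e: successors {f}; <>~q there: f:T. ✓
f: successors {g}; <>~q there: g:F. ✗
g: no successors, so <><>~q fails. ✗

{b, c, d, e}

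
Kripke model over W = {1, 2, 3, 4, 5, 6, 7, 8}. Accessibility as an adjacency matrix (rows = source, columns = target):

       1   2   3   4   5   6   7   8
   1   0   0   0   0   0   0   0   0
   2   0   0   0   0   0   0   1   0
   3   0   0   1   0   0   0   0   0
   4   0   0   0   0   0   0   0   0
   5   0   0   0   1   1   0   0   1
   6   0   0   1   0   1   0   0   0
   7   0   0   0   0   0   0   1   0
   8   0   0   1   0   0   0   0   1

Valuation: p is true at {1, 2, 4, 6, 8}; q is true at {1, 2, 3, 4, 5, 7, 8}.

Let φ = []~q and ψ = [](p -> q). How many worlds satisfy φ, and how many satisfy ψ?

For []~q:
1: no successors, so []~q holds vacuously. ✓
2: successors {7}; ~q there: 7:F. ✗
3: successors {3}; ~q there: 3:F. ✗
4: no successors, so []~q holds vacuously. ✓
5: successors {4, 5, 8}; ~q there: 4:F, 5:F, 8:F. ✗
6: successors {3, 5}; ~q there: 3:F, 5:F. ✗
7: successors {7}; ~q there: 7:F. ✗
8: successors {3, 8}; ~q there: 3:F, 8:F. ✗
— 2 worlds.
For [](p -> q):
1: no successors, so [](p -> q) holds vacuously. ✓
2: successors {7}; p -> q there: 7:T. ✓
3: successors {3}; p -> q there: 3:T. ✓
4: no successors, so [](p -> q) holds vacuously. ✓
5: successors {4, 5, 8}; p -> q there: 4:T, 5:T, 8:T. ✓
6: successors {3, 5}; p -> q there: 3:T, 5:T. ✓
7: successors {7}; p -> q there: 7:T. ✓
8: successors {3, 8}; p -> q there: 3:T, 8:T. ✓
— 8 worlds.

2 and 8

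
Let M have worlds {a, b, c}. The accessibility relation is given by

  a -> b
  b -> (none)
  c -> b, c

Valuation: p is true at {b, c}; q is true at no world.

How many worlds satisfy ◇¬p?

a: successors {b}; ¬p there: b:F. ✗
b: no successors, so ◇¬p fails. ✗
c: successors {b, c}; ¬p there: b:F, c:F. ✗
Satisfying worlds: ∅.

0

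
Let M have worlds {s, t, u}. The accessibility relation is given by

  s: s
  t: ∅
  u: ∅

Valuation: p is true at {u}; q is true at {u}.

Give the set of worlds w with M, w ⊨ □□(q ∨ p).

{t, u}

s: successors {s}; □(q ∨ p) there: s:F. ✗
t: no successors, so □□(q ∨ p) holds vacuously. ✓
u: no successors, so □□(q ∨ p) holds vacuously. ✓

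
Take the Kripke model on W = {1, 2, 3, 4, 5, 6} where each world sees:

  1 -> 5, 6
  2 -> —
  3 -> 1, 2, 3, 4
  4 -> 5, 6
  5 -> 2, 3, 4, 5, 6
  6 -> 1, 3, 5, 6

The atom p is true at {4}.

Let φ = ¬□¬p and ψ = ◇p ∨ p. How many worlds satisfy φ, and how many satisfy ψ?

For ¬□¬p:
1: □¬p is T. ✗
2: □¬p is T. ✗
3: □¬p is F. ✓
4: □¬p is T. ✗
5: □¬p is F. ✓
6: □¬p is T. ✗
— 2 worlds.
For ◇p ∨ p:
1: ◇p is F, p is F. ✗
2: ◇p is F, p is F. ✗
3: ◇p is T, p is F. ✓
4: ◇p is F, p is T. ✓
5: ◇p is T, p is F. ✓
6: ◇p is F, p is F. ✗
— 3 worlds.

2 and 3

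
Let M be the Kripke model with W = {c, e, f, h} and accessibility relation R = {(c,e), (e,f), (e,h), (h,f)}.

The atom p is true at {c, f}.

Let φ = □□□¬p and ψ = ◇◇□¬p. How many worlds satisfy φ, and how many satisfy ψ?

3 and 2

For □□□¬p:
c: successors {e}; □□¬p there: e:F. ✗
e: successors {f, h}; □□¬p there: f:T, h:T. ✓
f: no successors, so □□□¬p holds vacuously. ✓
h: successors {f}; □□¬p there: f:T. ✓
— 3 worlds.
For ◇◇□¬p:
c: successors {e}; ◇□¬p there: e:T. ✓
e: successors {f, h}; ◇□¬p there: f:F, h:T. ✓
f: no successors, so ◇◇□¬p fails. ✗
h: successors {f}; ◇□¬p there: f:F. ✗
— 2 worlds.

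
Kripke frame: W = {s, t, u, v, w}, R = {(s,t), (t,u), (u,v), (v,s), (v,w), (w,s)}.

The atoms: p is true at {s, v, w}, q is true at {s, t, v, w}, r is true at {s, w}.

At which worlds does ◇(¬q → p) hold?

s: successors {t}; ¬q → p there: t:T. ✓
t: successors {u}; ¬q → p there: u:F. ✗
u: successors {v}; ¬q → p there: v:T. ✓
v: successors {s, w}; ¬q → p there: s:T, w:T. ✓
w: successors {s}; ¬q → p there: s:T. ✓

{s, u, v, w}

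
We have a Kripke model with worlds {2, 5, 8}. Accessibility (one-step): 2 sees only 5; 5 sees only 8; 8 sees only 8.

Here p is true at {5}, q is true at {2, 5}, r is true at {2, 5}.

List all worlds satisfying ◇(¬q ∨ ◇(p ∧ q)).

2: successors {5}; ¬q ∨ ◇(p ∧ q) there: 5:F. ✗
5: successors {8}; ¬q ∨ ◇(p ∧ q) there: 8:T. ✓
8: successors {8}; ¬q ∨ ◇(p ∧ q) there: 8:T. ✓

{5, 8}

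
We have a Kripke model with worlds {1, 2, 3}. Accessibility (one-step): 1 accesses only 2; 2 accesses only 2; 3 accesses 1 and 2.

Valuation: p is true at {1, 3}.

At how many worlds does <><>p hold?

0

1: successors {2}; <>p there: 2:F. ✗
2: successors {2}; <>p there: 2:F. ✗
3: successors {1, 2}; <>p there: 1:F, 2:F. ✗
Satisfying worlds: ∅.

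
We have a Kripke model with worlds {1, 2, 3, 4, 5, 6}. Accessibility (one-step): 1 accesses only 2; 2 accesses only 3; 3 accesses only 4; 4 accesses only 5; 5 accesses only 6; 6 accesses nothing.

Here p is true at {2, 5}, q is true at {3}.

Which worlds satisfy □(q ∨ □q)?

1: successors {2}; q ∨ □q there: 2:T. ✓
2: successors {3}; q ∨ □q there: 3:T. ✓
3: successors {4}; q ∨ □q there: 4:F. ✗
4: successors {5}; q ∨ □q there: 5:F. ✗
5: successors {6}; q ∨ □q there: 6:T. ✓
6: no successors, so □(q ∨ □q) holds vacuously. ✓

{1, 2, 5, 6}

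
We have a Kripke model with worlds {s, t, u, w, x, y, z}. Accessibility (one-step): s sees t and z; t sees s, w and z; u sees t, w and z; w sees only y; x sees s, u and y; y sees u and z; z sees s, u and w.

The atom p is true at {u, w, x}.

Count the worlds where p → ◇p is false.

1

s: p is F, ◇p is F. ✓
t: p is F, ◇p is T. ✓
u: p is T, ◇p is T. ✓
w: p is T, ◇p is F. ✗
x: p is T, ◇p is T. ✓
y: p is F, ◇p is T. ✓
z: p is F, ◇p is T. ✓
Satisfying worlds: {s, t, u, x, y, z}.
So p → ◇p fails at the other 1 world.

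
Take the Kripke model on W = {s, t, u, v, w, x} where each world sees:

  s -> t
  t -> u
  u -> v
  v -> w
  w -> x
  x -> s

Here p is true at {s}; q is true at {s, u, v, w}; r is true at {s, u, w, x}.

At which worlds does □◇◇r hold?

s: successors {t}; ◇◇r there: t:F. ✗
t: successors {u}; ◇◇r there: u:T. ✓
u: successors {v}; ◇◇r there: v:T. ✓
v: successors {w}; ◇◇r there: w:T. ✓
w: successors {x}; ◇◇r there: x:F. ✗
x: successors {s}; ◇◇r there: s:T. ✓

{t, u, v, x}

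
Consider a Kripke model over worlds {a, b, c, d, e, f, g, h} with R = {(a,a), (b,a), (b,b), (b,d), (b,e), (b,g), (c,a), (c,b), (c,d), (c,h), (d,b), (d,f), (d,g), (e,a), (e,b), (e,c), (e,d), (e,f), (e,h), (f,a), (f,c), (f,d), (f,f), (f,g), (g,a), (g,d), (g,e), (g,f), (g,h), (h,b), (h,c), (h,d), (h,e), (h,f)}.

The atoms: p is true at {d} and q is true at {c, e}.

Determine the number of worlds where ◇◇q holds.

a: successors {a}; ◇q there: a:F. ✗
b: successors {a, b, d, e, g}; ◇q there: a:F, b:T, d:F, e:T, g:T. ✓
c: successors {a, b, d, h}; ◇q there: a:F, b:T, d:F, h:T. ✓
d: successors {b, f, g}; ◇q there: b:T, f:T, g:T. ✓
e: successors {a, b, c, d, f, h}; ◇q there: a:F, b:T, c:F, d:F, f:T, h:T. ✓
f: successors {a, c, d, f, g}; ◇q there: a:F, c:F, d:F, f:T, g:T. ✓
g: successors {a, d, e, f, h}; ◇q there: a:F, d:F, e:T, f:T, h:T. ✓
h: successors {b, c, d, e, f}; ◇q there: b:T, c:F, d:F, e:T, f:T. ✓
Satisfying worlds: {b, c, d, e, f, g, h}.

7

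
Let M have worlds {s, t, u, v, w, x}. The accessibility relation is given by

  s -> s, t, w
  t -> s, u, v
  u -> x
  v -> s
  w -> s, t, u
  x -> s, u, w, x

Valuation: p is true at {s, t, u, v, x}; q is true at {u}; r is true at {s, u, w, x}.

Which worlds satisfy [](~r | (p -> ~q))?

s: successors {s, t, w}; ~r | (p -> ~q) there: s:T, t:T, w:T. ✓
t: successors {s, u, v}; ~r | (p -> ~q) there: s:T, u:F, v:T. ✗
u: successors {x}; ~r | (p -> ~q) there: x:T. ✓
v: successors {s}; ~r | (p -> ~q) there: s:T. ✓
w: successors {s, t, u}; ~r | (p -> ~q) there: s:T, t:T, u:F. ✗
x: successors {s, u, w, x}; ~r | (p -> ~q) there: s:T, u:F, w:T, x:T. ✗

{s, u, v}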